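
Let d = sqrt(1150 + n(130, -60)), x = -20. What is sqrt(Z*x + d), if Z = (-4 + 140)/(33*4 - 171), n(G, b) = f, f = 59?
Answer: sqrt(106080 + 1521*sqrt(1209))/39 ≈ 10.223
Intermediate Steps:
n(G, b) = 59
Z = -136/39 (Z = 136/(132 - 171) = 136/(-39) = 136*(-1/39) = -136/39 ≈ -3.4872)
d = sqrt(1209) (d = sqrt(1150 + 59) = sqrt(1209) ≈ 34.771)
sqrt(Z*x + d) = sqrt(-136/39*(-20) + sqrt(1209)) = sqrt(2720/39 + sqrt(1209))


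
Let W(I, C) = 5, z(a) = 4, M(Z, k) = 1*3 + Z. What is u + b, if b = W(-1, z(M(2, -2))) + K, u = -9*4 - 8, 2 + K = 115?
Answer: 74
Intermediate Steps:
M(Z, k) = 3 + Z
K = 113 (K = -2 + 115 = 113)
u = -44 (u = -36 - 8 = -44)
b = 118 (b = 5 + 113 = 118)
u + b = -44 + 118 = 74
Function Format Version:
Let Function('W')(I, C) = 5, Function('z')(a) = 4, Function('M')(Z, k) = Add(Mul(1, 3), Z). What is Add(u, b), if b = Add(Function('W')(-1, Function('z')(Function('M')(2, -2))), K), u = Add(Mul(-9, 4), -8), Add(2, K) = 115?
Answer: 74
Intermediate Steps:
Function('M')(Z, k) = Add(3, Z)
K = 113 (K = Add(-2, 115) = 113)
u = -44 (u = Add(-36, -8) = -44)
b = 118 (b = Add(5, 113) = 118)
Add(u, b) = Add(-44, 118) = 74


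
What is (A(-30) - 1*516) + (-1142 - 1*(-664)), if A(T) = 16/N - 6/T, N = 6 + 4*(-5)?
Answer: -34823/35 ≈ -994.94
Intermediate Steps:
N = -14 (N = 6 - 20 = -14)
A(T) = -8/7 - 6/T (A(T) = 16/(-14) - 6/T = 16*(-1/14) - 6/T = -8/7 - 6/T)
(A(-30) - 1*516) + (-1142 - 1*(-664)) = ((-8/7 - 6/(-30)) - 1*516) + (-1142 - 1*(-664)) = ((-8/7 - 6*(-1/30)) - 516) + (-1142 + 664) = ((-8/7 + 1/5) - 516) - 478 = (-33/35 - 516) - 478 = -18093/35 - 478 = -34823/35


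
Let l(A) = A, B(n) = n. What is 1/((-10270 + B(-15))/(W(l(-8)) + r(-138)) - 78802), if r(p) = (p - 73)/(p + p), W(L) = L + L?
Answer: -841/65704750 ≈ -1.2800e-5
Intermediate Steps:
W(L) = 2*L
r(p) = (-73 + p)/(2*p) (r(p) = (-73 + p)/((2*p)) = (-73 + p)*(1/(2*p)) = (-73 + p)/(2*p))
1/((-10270 + B(-15))/(W(l(-8)) + r(-138)) - 78802) = 1/((-10270 - 15)/(2*(-8) + (1/2)*(-73 - 138)/(-138)) - 78802) = 1/(-10285/(-16 + (1/2)*(-1/138)*(-211)) - 78802) = 1/(-10285/(-16 + 211/276) - 78802) = 1/(-10285/(-4205/276) - 78802) = 1/(-10285*(-276/4205) - 78802) = 1/(567732/841 - 78802) = 1/(-65704750/841) = -841/65704750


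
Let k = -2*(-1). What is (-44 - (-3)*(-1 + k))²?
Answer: 1681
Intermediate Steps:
k = 2
(-44 - (-3)*(-1 + k))² = (-44 - (-3)*(-1 + 2))² = (-44 - (-3))² = (-44 - 1*(-3))² = (-44 + 3)² = (-41)² = 1681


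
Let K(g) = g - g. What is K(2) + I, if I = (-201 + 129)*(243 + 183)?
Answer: -30672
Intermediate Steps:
K(g) = 0
I = -30672 (I = -72*426 = -30672)
K(2) + I = 0 - 30672 = -30672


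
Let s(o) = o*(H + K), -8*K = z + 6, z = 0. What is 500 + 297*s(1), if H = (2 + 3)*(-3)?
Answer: -16711/4 ≈ -4177.8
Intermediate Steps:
K = -¾ (K = -(0 + 6)/8 = -⅛*6 = -¾ ≈ -0.75000)
H = -15 (H = 5*(-3) = -15)
s(o) = -63*o/4 (s(o) = o*(-15 - ¾) = o*(-63/4) = -63*o/4)
500 + 297*s(1) = 500 + 297*(-63/4*1) = 500 + 297*(-63/4) = 500 - 18711/4 = -16711/4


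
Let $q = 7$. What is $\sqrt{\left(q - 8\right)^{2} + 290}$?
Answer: $\sqrt{291} \approx 17.059$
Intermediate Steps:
$\sqrt{\left(q - 8\right)^{2} + 290} = \sqrt{\left(7 - 8\right)^{2} + 290} = \sqrt{\left(-1\right)^{2} + 290} = \sqrt{1 + 290} = \sqrt{291}$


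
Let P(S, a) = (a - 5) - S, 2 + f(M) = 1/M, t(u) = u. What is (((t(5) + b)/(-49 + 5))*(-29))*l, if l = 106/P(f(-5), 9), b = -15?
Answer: -38425/341 ≈ -112.68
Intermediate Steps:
f(M) = -2 + 1/M
P(S, a) = -5 + a - S (P(S, a) = (-5 + a) - S = -5 + a - S)
l = 530/31 (l = 106/(-5 + 9 - (-2 + 1/(-5))) = 106/(-5 + 9 - (-2 - ⅕)) = 106/(-5 + 9 - 1*(-11/5)) = 106/(-5 + 9 + 11/5) = 106/(31/5) = 106*(5/31) = 530/31 ≈ 17.097)
(((t(5) + b)/(-49 + 5))*(-29))*l = (((5 - 15)/(-49 + 5))*(-29))*(530/31) = (-10/(-44)*(-29))*(530/31) = (-10*(-1/44)*(-29))*(530/31) = ((5/22)*(-29))*(530/31) = -145/22*530/31 = -38425/341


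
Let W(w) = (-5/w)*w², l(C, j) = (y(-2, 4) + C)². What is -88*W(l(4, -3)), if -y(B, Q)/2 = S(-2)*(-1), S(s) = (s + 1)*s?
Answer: 28160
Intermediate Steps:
S(s) = s*(1 + s) (S(s) = (1 + s)*s = s*(1 + s))
y(B, Q) = 4 (y(B, Q) = -2*(-2*(1 - 2))*(-1) = -2*(-2*(-1))*(-1) = -4*(-1) = -2*(-2) = 4)
l(C, j) = (4 + C)²
W(w) = -5*w
-88*W(l(4, -3)) = -(-440)*(4 + 4)² = -(-440)*8² = -(-440)*64 = -88*(-320) = 28160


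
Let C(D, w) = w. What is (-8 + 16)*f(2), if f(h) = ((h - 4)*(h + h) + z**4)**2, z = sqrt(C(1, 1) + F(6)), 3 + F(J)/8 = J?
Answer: 3045512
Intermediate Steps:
F(J) = -24 + 8*J
z = 5 (z = sqrt(1 + (-24 + 8*6)) = sqrt(1 + (-24 + 48)) = sqrt(1 + 24) = sqrt(25) = 5)
f(h) = (625 + 2*h*(-4 + h))**2 (f(h) = ((h - 4)*(h + h) + 5**4)**2 = ((-4 + h)*(2*h) + 625)**2 = (2*h*(-4 + h) + 625)**2 = (625 + 2*h*(-4 + h))**2)
(-8 + 16)*f(2) = (-8 + 16)*(625 - 8*2 + 2*2**2)**2 = 8*(625 - 16 + 2*4)**2 = 8*(625 - 16 + 8)**2 = 8*617**2 = 8*380689 = 3045512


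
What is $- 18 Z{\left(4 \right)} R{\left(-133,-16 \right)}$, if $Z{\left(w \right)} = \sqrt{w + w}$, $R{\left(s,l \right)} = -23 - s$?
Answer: $- 3960 \sqrt{2} \approx -5600.3$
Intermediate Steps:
$Z{\left(w \right)} = \sqrt{2} \sqrt{w}$ ($Z{\left(w \right)} = \sqrt{2 w} = \sqrt{2} \sqrt{w}$)
$- 18 Z{\left(4 \right)} R{\left(-133,-16 \right)} = - 18 \sqrt{2} \sqrt{4} \left(-23 - -133\right) = - 18 \sqrt{2} \cdot 2 \left(-23 + 133\right) = - 18 \cdot 2 \sqrt{2} \cdot 110 = - 36 \sqrt{2} \cdot 110 = - 3960 \sqrt{2}$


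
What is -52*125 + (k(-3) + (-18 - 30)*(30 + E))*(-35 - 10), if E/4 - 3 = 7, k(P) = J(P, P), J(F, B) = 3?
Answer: 144565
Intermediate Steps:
k(P) = 3
E = 40 (E = 12 + 4*7 = 12 + 28 = 40)
-52*125 + (k(-3) + (-18 - 30)*(30 + E))*(-35 - 10) = -52*125 + (3 + (-18 - 30)*(30 + 40))*(-35 - 10) = -6500 + (3 - 48*70)*(-45) = -6500 + (3 - 3360)*(-45) = -6500 - 3357*(-45) = -6500 + 151065 = 144565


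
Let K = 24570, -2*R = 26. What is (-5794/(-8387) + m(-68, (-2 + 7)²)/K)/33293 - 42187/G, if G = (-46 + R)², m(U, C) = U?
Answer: -144714696108298853/11940946647137235 ≈ -12.119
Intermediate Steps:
R = -13 (R = -½*26 = -13)
G = 3481 (G = (-46 - 13)² = (-59)² = 3481)
(-5794/(-8387) + m(-68, (-2 + 7)²)/K)/33293 - 42187/G = (-5794/(-8387) - 68/24570)/33293 - 42187/3481 = (-5794*(-1/8387) - 68*1/24570)*(1/33293) - 42187*1/3481 = (5794/8387 - 34/12285)*(1/33293) - 42187/3481 = (70894132/103034295)*(1/33293) - 42187/3481 = 70894132/3430320783435 - 42187/3481 = -144714696108298853/11940946647137235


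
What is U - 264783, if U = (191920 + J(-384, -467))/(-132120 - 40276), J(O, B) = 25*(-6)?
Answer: -22823860919/86198 ≈ -2.6478e+5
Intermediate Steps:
J(O, B) = -150
U = -95885/86198 (U = (191920 - 150)/(-132120 - 40276) = 191770/(-172396) = 191770*(-1/172396) = -95885/86198 ≈ -1.1124)
U - 264783 = -95885/86198 - 264783 = -22823860919/86198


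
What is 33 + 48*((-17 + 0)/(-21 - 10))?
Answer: 1839/31 ≈ 59.323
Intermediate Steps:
33 + 48*((-17 + 0)/(-21 - 10)) = 33 + 48*(-17/(-31)) = 33 + 48*(-17*(-1/31)) = 33 + 48*(17/31) = 33 + 816/31 = 1839/31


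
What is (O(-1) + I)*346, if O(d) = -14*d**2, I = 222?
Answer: 71968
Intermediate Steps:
(O(-1) + I)*346 = (-14*(-1)**2 + 222)*346 = (-14*1 + 222)*346 = (-14 + 222)*346 = 208*346 = 71968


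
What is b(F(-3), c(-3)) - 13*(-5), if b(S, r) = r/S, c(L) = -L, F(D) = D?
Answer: 64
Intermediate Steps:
b(F(-3), c(-3)) - 13*(-5) = -1*(-3)/(-3) - 13*(-5) = 3*(-⅓) + 65 = -1 + 65 = 64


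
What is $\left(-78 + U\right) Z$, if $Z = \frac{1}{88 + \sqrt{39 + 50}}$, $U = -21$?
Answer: $- \frac{8712}{7655} + \frac{99 \sqrt{89}}{7655} \approx -1.0161$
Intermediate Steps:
$Z = \frac{1}{88 + \sqrt{89}} \approx 0.010263$
$\left(-78 + U\right) Z = \left(-78 - 21\right) \left(\frac{88}{7655} - \frac{\sqrt{89}}{7655}\right) = - 99 \left(\frac{88}{7655} - \frac{\sqrt{89}}{7655}\right) = - \frac{8712}{7655} + \frac{99 \sqrt{89}}{7655}$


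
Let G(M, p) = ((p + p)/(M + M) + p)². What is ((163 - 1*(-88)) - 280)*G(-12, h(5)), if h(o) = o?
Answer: -87725/144 ≈ -609.20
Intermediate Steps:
G(M, p) = (p + p/M)² (G(M, p) = ((2*p)/((2*M)) + p)² = ((2*p)*(1/(2*M)) + p)² = (p/M + p)² = (p + p/M)²)
((163 - 1*(-88)) - 280)*G(-12, h(5)) = ((163 - 1*(-88)) - 280)*(5²*(1 - 12)²/(-12)²) = ((163 + 88) - 280)*((1/144)*25*(-11)²) = (251 - 280)*((1/144)*25*121) = -29*3025/144 = -87725/144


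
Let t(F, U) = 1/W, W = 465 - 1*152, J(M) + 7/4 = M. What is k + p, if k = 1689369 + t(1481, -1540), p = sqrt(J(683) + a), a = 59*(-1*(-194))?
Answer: 528772498/313 + sqrt(48509)/2 ≈ 1.6895e+6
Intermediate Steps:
J(M) = -7/4 + M
W = 313 (W = 465 - 152 = 313)
a = 11446 (a = 59*194 = 11446)
t(F, U) = 1/313
p = sqrt(48509)/2 (p = sqrt((-7/4 + 683) + 11446) = sqrt(2725/4 + 11446) = sqrt(48509/4) = sqrt(48509)/2 ≈ 110.12)
k = 528772498/313 (k = 1689369 + 1/313 = 528772498/313 ≈ 1.6894e+6)
k + p = 528772498/313 + sqrt(48509)/2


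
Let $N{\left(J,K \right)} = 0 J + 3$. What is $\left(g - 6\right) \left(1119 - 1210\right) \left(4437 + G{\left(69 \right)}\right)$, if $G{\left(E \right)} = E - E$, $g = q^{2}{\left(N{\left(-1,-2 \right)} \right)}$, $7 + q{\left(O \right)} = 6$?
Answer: $2018835$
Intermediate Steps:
$N{\left(J,K \right)} = 3$ ($N{\left(J,K \right)} = 0 + 3 = 3$)
$q{\left(O \right)} = -1$ ($q{\left(O \right)} = -7 + 6 = -1$)
$g = 1$ ($g = \left(-1\right)^{2} = 1$)
$G{\left(E \right)} = 0$
$\left(g - 6\right) \left(1119 - 1210\right) \left(4437 + G{\left(69 \right)}\right) = \left(1 - 6\right) \left(1119 - 1210\right) \left(4437 + 0\right) = \left(1 - 6\right) \left(\left(-91\right) 4437\right) = \left(-5\right) \left(-403767\right) = 2018835$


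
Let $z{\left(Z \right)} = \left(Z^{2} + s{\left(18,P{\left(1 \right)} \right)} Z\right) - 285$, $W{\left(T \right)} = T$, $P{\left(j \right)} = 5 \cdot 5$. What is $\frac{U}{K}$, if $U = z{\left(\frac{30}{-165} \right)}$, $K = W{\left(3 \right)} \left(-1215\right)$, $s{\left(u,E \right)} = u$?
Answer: $\frac{34877}{441045} \approx 0.079078$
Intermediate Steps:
$P{\left(j \right)} = 25$
$z{\left(Z \right)} = -285 + Z^{2} + 18 Z$ ($z{\left(Z \right)} = \left(Z^{2} + 18 Z\right) - 285 = -285 + Z^{2} + 18 Z$)
$K = -3645$ ($K = 3 \left(-1215\right) = -3645$)
$U = - \frac{34877}{121}$ ($U = -285 + \left(\frac{30}{-165}\right)^{2} + 18 \frac{30}{-165} = -285 + \left(30 \left(- \frac{1}{165}\right)\right)^{2} + 18 \cdot 30 \left(- \frac{1}{165}\right) = -285 + \left(- \frac{2}{11}\right)^{2} + 18 \left(- \frac{2}{11}\right) = -285 + \frac{4}{121} - \frac{36}{11} = - \frac{34877}{121} \approx -288.24$)
$\frac{U}{K} = - \frac{34877}{121 \left(-3645\right)} = \left(- \frac{34877}{121}\right) \left(- \frac{1}{3645}\right) = \frac{34877}{441045}$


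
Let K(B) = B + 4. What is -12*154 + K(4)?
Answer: -1840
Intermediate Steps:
K(B) = 4 + B
-12*154 + K(4) = -12*154 + (4 + 4) = -1848 + 8 = -1840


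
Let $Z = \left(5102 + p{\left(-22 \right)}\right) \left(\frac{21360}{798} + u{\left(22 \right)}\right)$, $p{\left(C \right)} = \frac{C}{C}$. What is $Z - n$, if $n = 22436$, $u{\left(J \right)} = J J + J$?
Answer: $\frac{51229198}{19} \approx 2.6963 \cdot 10^{6}$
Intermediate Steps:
$p{\left(C \right)} = 1$
$u{\left(J \right)} = J + J^{2}$ ($u{\left(J \right)} = J^{2} + J = J + J^{2}$)
$Z = \frac{51655482}{19}$ ($Z = \left(5102 + 1\right) \left(\frac{21360}{798} + 22 \left(1 + 22\right)\right) = 5103 \left(21360 \cdot \frac{1}{798} + 22 \cdot 23\right) = 5103 \left(\frac{3560}{133} + 506\right) = 5103 \cdot \frac{70858}{133} = \frac{51655482}{19} \approx 2.7187 \cdot 10^{6}$)
$Z - n = \frac{51655482}{19} - 22436 = \frac{51229198}{19}$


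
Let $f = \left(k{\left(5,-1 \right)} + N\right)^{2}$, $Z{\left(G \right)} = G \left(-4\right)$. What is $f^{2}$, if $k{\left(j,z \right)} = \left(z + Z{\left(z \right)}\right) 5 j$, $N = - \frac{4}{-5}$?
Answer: $\frac{20632736881}{625} \approx 3.3012 \cdot 10^{7}$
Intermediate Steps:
$Z{\left(G \right)} = - 4 G$
$N = \frac{4}{5}$ ($N = \left(-4\right) \left(- \frac{1}{5}\right) = \frac{4}{5} \approx 0.8$)
$k{\left(j,z \right)} = - 15 j z$ ($k{\left(j,z \right)} = \left(z - 4 z\right) 5 j = - 3 z 5 j = - 15 z j = - 15 j z$)
$f = \frac{143641}{25}$ ($f = \left(\left(-15\right) 5 \left(-1\right) + \frac{4}{5}\right)^{2} = \left(75 + \frac{4}{5}\right)^{2} = \left(\frac{379}{5}\right)^{2} = \frac{143641}{25} \approx 5745.6$)
$f^{2} = \left(\frac{143641}{25}\right)^{2} = \frac{20632736881}{625}$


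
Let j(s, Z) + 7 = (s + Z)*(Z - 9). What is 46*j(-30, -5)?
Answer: 22218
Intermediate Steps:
j(s, Z) = -7 + (-9 + Z)*(Z + s) (j(s, Z) = -7 + (s + Z)*(Z - 9) = -7 + (Z + s)*(-9 + Z) = -7 + (-9 + Z)*(Z + s))
46*j(-30, -5) = 46*(-7 + (-5)² - 9*(-5) - 9*(-30) - 5*(-30)) = 46*(-7 + 25 + 45 + 270 + 150) = 46*483 = 22218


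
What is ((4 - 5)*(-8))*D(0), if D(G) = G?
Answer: 0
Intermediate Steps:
((4 - 5)*(-8))*D(0) = ((4 - 5)*(-8))*0 = -1*(-8)*0 = 8*0 = 0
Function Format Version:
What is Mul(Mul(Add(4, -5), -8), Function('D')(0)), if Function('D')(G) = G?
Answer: 0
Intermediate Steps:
Mul(Mul(Add(4, -5), -8), Function('D')(0)) = Mul(Mul(Add(4, -5), -8), 0) = Mul(Mul(-1, -8), 0) = Mul(8, 0) = 0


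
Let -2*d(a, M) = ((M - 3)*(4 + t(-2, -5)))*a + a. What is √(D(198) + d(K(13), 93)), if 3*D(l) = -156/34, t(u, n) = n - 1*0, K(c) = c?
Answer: √666978/34 ≈ 24.020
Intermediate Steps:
t(u, n) = n (t(u, n) = n + 0 = n)
d(a, M) = -a/2 - a*(3 - M)/2 (d(a, M) = -(((M - 3)*(4 - 5))*a + a)/2 = -(((-3 + M)*(-1))*a + a)/2 = -((3 - M)*a + a)/2 = -(a*(3 - M) + a)/2 = -(a + a*(3 - M))/2 = -a/2 - a*(3 - M)/2)
D(l) = -26/17 (D(l) = (-156/34)/3 = (-156*1/34)/3 = (⅓)*(-78/17) = -26/17)
√(D(198) + d(K(13), 93)) = √(-26/17 + (½)*13*(-4 + 93)) = √(-26/17 + (½)*13*89) = √(-26/17 + 1157/2) = √(19617/34) = √666978/34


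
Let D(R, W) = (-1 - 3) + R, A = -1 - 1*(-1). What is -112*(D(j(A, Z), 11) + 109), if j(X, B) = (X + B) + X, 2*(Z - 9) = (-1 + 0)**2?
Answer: -12824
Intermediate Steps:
Z = 19/2 (Z = 9 + (-1 + 0)**2/2 = 9 + (1/2)*(-1)**2 = 9 + (1/2)*1 = 9 + 1/2 = 19/2 ≈ 9.5000)
A = 0 (A = -1 + 1 = 0)
j(X, B) = B + 2*X (j(X, B) = (B + X) + X = B + 2*X)
D(R, W) = -4 + R
-112*(D(j(A, Z), 11) + 109) = -112*((-4 + (19/2 + 2*0)) + 109) = -112*((-4 + (19/2 + 0)) + 109) = -112*((-4 + 19/2) + 109) = -112*(11/2 + 109) = -112*229/2 = -12824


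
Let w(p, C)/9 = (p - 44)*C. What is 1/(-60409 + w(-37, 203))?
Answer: -1/208396 ≈ -4.7986e-6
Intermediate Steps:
w(p, C) = 9*C*(-44 + p) (w(p, C) = 9*((p - 44)*C) = 9*((-44 + p)*C) = 9*(C*(-44 + p)) = 9*C*(-44 + p))
1/(-60409 + w(-37, 203)) = 1/(-60409 + 9*203*(-44 - 37)) = 1/(-60409 + 9*203*(-81)) = 1/(-60409 - 147987) = 1/(-208396) = -1/208396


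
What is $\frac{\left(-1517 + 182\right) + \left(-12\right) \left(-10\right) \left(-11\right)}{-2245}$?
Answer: $\frac{531}{449} \approx 1.1826$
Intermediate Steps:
$\frac{\left(-1517 + 182\right) + \left(-12\right) \left(-10\right) \left(-11\right)}{-2245} = \left(-1335 + 120 \left(-11\right)\right) \left(- \frac{1}{2245}\right) = \left(-1335 - 1320\right) \left(- \frac{1}{2245}\right) = \left(-2655\right) \left(- \frac{1}{2245}\right) = \frac{531}{449}$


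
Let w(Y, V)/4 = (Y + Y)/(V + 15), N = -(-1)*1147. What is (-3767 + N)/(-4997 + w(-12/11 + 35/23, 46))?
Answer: 40434460/77117829 ≈ 0.52432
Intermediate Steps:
N = 1147 (N = -1*(-1147) = 1147)
w(Y, V) = 8*Y/(15 + V) (w(Y, V) = 4*((Y + Y)/(V + 15)) = 4*((2*Y)/(15 + V)) = 4*(2*Y/(15 + V)) = 8*Y/(15 + V))
(-3767 + N)/(-4997 + w(-12/11 + 35/23, 46)) = (-3767 + 1147)/(-4997 + 8*(-12/11 + 35/23)/(15 + 46)) = -2620/(-4997 + 8*(-12*1/11 + 35*(1/23))/61) = -2620/(-4997 + 8*(-12/11 + 35/23)*(1/61)) = -2620/(-4997 + 8*(109/253)*(1/61)) = -2620/(-4997 + 872/15433) = -2620/(-77117829/15433) = -2620*(-15433/77117829) = 40434460/77117829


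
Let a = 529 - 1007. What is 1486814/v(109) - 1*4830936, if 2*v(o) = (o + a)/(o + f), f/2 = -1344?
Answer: 5886371228/369 ≈ 1.5952e+7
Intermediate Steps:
f = -2688 (f = 2*(-1344) = -2688)
a = -478
v(o) = (-478 + o)/(2*(-2688 + o)) (v(o) = ((o - 478)/(o - 2688))/2 = ((-478 + o)/(-2688 + o))/2 = (-478 + o)/(2*(-2688 + o)))
1486814/v(109) - 1*4830936 = 1486814/(((-478 + 109)/(2*(-2688 + 109)))) - 1*4830936 = 1486814/(((1/2)*(-369)/(-2579))) - 4830936 = 1486814/(((1/2)*(-1/2579)*(-369))) - 4830936 = 1486814/(369/5158) - 4830936 = 1486814*(5158/369) - 4830936 = 7668986612/369 - 4830936 = 5886371228/369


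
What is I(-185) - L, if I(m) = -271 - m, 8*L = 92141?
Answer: -92829/8 ≈ -11604.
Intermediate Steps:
L = 92141/8 (L = (⅛)*92141 = 92141/8 ≈ 11518.)
I(-185) - L = (-271 - 1*(-185)) - 1*92141/8 = (-271 + 185) - 92141/8 = -86 - 92141/8 = -92829/8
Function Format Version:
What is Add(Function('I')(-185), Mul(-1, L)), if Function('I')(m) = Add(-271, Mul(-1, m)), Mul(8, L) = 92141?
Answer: Rational(-92829, 8) ≈ -11604.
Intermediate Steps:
L = Rational(92141, 8) (L = Mul(Rational(1, 8), 92141) = Rational(92141, 8) ≈ 11518.)
Add(Function('I')(-185), Mul(-1, L)) = Add(Add(-271, Mul(-1, -185)), Mul(-1, Rational(92141, 8))) = Add(Add(-271, 185), Rational(-92141, 8)) = Add(-86, Rational(-92141, 8)) = Rational(-92829, 8)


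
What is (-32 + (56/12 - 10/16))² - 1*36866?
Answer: -20784575/576 ≈ -36084.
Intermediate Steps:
(-32 + (56/12 - 10/16))² - 1*36866 = (-32 + (56*(1/12) - 10*1/16))² - 36866 = (-32 + (14/3 - 5/8))² - 36866 = (-32 + 97/24)² - 36866 = (-671/24)² - 36866 = 450241/576 - 36866 = -20784575/576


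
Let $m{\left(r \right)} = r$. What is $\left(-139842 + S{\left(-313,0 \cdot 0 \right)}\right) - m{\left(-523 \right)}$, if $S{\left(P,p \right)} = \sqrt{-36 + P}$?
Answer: $-139319 + i \sqrt{349} \approx -1.3932 \cdot 10^{5} + 18.682 i$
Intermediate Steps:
$\left(-139842 + S{\left(-313,0 \cdot 0 \right)}\right) - m{\left(-523 \right)} = \left(-139842 + \sqrt{-36 - 313}\right) - -523 = \left(-139842 + \sqrt{-349}\right) + 523 = \left(-139842 + i \sqrt{349}\right) + 523 = -139319 + i \sqrt{349}$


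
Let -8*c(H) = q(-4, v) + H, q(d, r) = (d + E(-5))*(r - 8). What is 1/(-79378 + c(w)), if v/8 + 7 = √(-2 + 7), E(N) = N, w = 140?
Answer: -63574/5052066521 - 36*√5/25260332605 ≈ -1.2587e-5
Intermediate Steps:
v = -56 + 8*√5 (v = -56 + 8*√(-2 + 7) = -56 + 8*√5 ≈ -38.111)
q(d, r) = (-8 + r)*(-5 + d) (q(d, r) = (d - 5)*(r - 8) = (-5 + d)*(-8 + r) = (-8 + r)*(-5 + d))
c(H) = -72 + 9*√5 - H/8 (c(H) = -((40 - 8*(-4) - 5*(-56 + 8*√5) - 4*(-56 + 8*√5)) + H)/8 = -((40 + 32 + (280 - 40*√5) + (224 - 32*√5)) + H)/8 = -((576 - 72*√5) + H)/8 = -(576 + H - 72*√5)/8 = -72 + 9*√5 - H/8)
1/(-79378 + c(w)) = 1/(-79378 + (-72 + 9*√5 - ⅛*140)) = 1/(-79378 + (-72 + 9*√5 - 35/2)) = 1/(-79378 + (-179/2 + 9*√5)) = 1/(-158935/2 + 9*√5)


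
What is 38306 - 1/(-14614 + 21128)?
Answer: 249525283/6514 ≈ 38306.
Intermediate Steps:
38306 - 1/(-14614 + 21128) = 38306 - 1/6514 = 249525283/6514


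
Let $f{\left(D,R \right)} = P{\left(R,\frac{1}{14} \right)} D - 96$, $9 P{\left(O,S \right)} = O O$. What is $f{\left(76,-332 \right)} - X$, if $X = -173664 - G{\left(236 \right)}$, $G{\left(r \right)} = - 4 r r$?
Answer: $\frac{7934080}{9} \approx 8.8156 \cdot 10^{5}$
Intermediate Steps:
$P{\left(O,S \right)} = \frac{O^{2}}{9}$ ($P{\left(O,S \right)} = \frac{O O}{9} = \frac{O^{2}}{9}$)
$G{\left(r \right)} = - 4 r^{2}$
$X = 49120$ ($X = -173664 - - 4 \cdot 236^{2} = -173664 - \left(-4\right) 55696 = -173664 - -222784 = -173664 + 222784 = 49120$)
$f{\left(D,R \right)} = -96 + \frac{D R^{2}}{9}$ ($f{\left(D,R \right)} = \frac{R^{2}}{9} D - 96 = \frac{D R^{2}}{9} - 96 = -96 + \frac{D R^{2}}{9}$)
$f{\left(76,-332 \right)} - X = \left(-96 + \frac{1}{9} \cdot 76 \left(-332\right)^{2}\right) - 49120 = \left(-96 + \frac{1}{9} \cdot 76 \cdot 110224\right) - 49120 = \left(-96 + \frac{8377024}{9}\right) - 49120 = \frac{8376160}{9} - 49120 = \frac{7934080}{9}$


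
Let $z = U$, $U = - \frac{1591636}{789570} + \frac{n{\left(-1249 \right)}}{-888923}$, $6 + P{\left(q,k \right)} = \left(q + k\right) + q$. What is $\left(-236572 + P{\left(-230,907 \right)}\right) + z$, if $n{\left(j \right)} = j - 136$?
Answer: $- \frac{82866977265245494}{350933466555} \approx -2.3613 \cdot 10^{5}$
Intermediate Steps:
$n{\left(j \right)} = -136 + j$
$P{\left(q,k \right)} = -6 + k + 2 q$ ($P{\left(q,k \right)} = -6 + \left(\left(q + k\right) + q\right) = -6 + \left(\left(k + q\right) + q\right) = -6 + \left(k + 2 q\right) = -6 + k + 2 q$)
$U = - \frac{706874146789}{350933466555}$ ($U = - \frac{1591636}{789570} + \frac{-136 - 1249}{-888923} = \left(-1591636\right) \frac{1}{789570} - - \frac{1385}{888923} = - \frac{795818}{394785} + \frac{1385}{888923} = - \frac{706874146789}{350933466555} \approx -2.0143$)
$z = - \frac{706874146789}{350933466555} \approx -2.0143$
$\left(-236572 + P{\left(-230,907 \right)}\right) + z = \left(-236572 + \left(-6 + 907 + 2 \left(-230\right)\right)\right) - \frac{706874146789}{350933466555} = \left(-236572 - -441\right) - \frac{706874146789}{350933466555} = \left(-236572 + 441\right) - \frac{706874146789}{350933466555} = -236131 - \frac{706874146789}{350933466555} = - \frac{82866977265245494}{350933466555}$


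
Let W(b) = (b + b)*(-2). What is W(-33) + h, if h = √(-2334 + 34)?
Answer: 132 + 10*I*√23 ≈ 132.0 + 47.958*I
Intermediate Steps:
W(b) = -4*b (W(b) = (2*b)*(-2) = -4*b)
h = 10*I*√23 (h = √(-2300) = 10*I*√23 ≈ 47.958*I)
W(-33) + h = -4*(-33) + 10*I*√23 = 132 + 10*I*√23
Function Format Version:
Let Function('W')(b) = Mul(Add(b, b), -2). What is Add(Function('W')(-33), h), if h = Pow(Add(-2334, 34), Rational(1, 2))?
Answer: Add(132, Mul(10, I, Pow(23, Rational(1, 2)))) ≈ Add(132.00, Mul(47.958, I))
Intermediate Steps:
Function('W')(b) = Mul(-4, b) (Function('W')(b) = Mul(Mul(2, b), -2) = Mul(-4, b))
h = Mul(10, I, Pow(23, Rational(1, 2))) (h = Pow(-2300, Rational(1, 2)) = Mul(10, I, Pow(23, Rational(1, 2))) ≈ Mul(47.958, I))
Add(Function('W')(-33), h) = Add(Mul(-4, -33), Mul(10, I, Pow(23, Rational(1, 2)))) = Add(132, Mul(10, I, Pow(23, Rational(1, 2))))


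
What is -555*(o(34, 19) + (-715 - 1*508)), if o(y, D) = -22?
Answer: 690975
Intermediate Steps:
-555*(o(34, 19) + (-715 - 1*508)) = -555*(-22 + (-715 - 1*508)) = -555*(-22 + (-715 - 508)) = -555*(-22 - 1223) = -555*(-1245) = 690975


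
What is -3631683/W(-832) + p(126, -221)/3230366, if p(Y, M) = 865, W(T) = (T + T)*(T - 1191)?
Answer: -5864376730349/5437145307776 ≈ -1.0786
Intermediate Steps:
W(T) = 2*T*(-1191 + T) (W(T) = (2*T)*(-1191 + T) = 2*T*(-1191 + T))
-3631683/W(-832) + p(126, -221)/3230366 = -3631683*(-1/(1664*(-1191 - 832))) + 865/3230366 = -3631683/(2*(-832)*(-2023)) + 865*(1/3230366) = -3631683/3366272 + 865/3230366 = -5864376730349/5437145307776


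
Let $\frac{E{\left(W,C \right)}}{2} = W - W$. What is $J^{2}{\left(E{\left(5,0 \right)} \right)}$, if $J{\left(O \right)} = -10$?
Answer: $100$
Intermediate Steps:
$E{\left(W,C \right)} = 0$ ($E{\left(W,C \right)} = 2 \left(W - W\right) = 2 \cdot 0 = 0$)
$J^{2}{\left(E{\left(5,0 \right)} \right)} = \left(-10\right)^{2} = 100$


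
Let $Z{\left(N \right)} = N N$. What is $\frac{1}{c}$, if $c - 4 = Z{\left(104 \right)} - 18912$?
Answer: $- \frac{1}{8092} \approx -0.00012358$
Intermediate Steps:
$Z{\left(N \right)} = N^{2}$
$c = -8092$ ($c = 4 + \left(104^{2} - 18912\right) = 4 + \left(10816 - 18912\right) = 4 - 8096 = -8092$)
$\frac{1}{c} = \frac{1}{-8092} = - \frac{1}{8092}$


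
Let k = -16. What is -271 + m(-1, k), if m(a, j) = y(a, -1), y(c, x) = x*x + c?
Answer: -271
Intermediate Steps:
y(c, x) = c + x**2 (y(c, x) = x**2 + c = c + x**2)
m(a, j) = 1 + a (m(a, j) = a + (-1)**2 = a + 1 = 1 + a)
-271 + m(-1, k) = -271 + (1 - 1) = -271 + 0 = -271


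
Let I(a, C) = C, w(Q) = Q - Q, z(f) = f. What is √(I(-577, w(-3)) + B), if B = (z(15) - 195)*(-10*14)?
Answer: 60*√7 ≈ 158.75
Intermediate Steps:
w(Q) = 0
B = 25200 (B = (15 - 195)*(-10*14) = -180*(-140) = 25200)
√(I(-577, w(-3)) + B) = √(0 + 25200) = √25200 = 60*√7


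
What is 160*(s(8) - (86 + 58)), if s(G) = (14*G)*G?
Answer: 120320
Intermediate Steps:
s(G) = 14*G²
160*(s(8) - (86 + 58)) = 160*(14*8² - (86 + 58)) = 160*(14*64 - 1*144) = 160*(896 - 144) = 160*752 = 120320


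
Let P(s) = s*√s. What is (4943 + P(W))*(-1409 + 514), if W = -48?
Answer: -4423985 + 171840*I*√3 ≈ -4.424e+6 + 2.9764e+5*I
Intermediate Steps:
P(s) = s^(3/2)
(4943 + P(W))*(-1409 + 514) = (4943 + (-48)^(3/2))*(-1409 + 514) = (4943 - 192*I*√3)*(-895) = -4423985 + 171840*I*√3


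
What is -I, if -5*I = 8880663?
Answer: 8880663/5 ≈ 1.7761e+6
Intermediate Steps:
I = -8880663/5 (I = -1/5*8880663 = -8880663/5 ≈ -1.7761e+6)
-I = -1*(-8880663/5) = 8880663/5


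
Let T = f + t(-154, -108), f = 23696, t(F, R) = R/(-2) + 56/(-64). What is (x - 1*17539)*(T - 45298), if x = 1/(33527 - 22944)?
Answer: 7999599037319/21166 ≈ 3.7795e+8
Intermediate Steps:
t(F, R) = -7/8 - R/2 (t(F, R) = R*(-½) + 56*(-1/64) = -R/2 - 7/8 = -7/8 - R/2)
x = 1/10583 ≈ 9.4491e-5
T = 189993/8 (T = 23696 + (-7/8 - ½*(-108)) = 23696 + (-7/8 + 54) = 23696 + 425/8 = 189993/8 ≈ 23749.)
(x - 1*17539)*(T - 45298) = (1/10583 - 1*17539)*(189993/8 - 45298) = (1/10583 - 17539)*(-172391/8) = -185615236/10583*(-172391/8) = 7999599037319/21166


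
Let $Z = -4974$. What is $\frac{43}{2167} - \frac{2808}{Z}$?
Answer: $\frac{1049803}{1796443} \approx 0.58438$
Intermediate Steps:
$\frac{43}{2167} - \frac{2808}{Z} = \frac{43}{2167} - \frac{2808}{-4974} = 43 \cdot \frac{1}{2167} - - \frac{468}{829} = \frac{43}{2167} + \frac{468}{829} = \frac{1049803}{1796443}$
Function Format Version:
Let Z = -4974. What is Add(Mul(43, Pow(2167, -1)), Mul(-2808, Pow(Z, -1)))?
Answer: Rational(1049803, 1796443) ≈ 0.58438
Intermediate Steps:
Add(Mul(43, Pow(2167, -1)), Mul(-2808, Pow(Z, -1))) = Add(Mul(43, Pow(2167, -1)), Mul(-2808, Pow(-4974, -1))) = Add(Mul(43, Rational(1, 2167)), Mul(-2808, Rational(-1, 4974))) = Add(Rational(43, 2167), Rational(468, 829)) = Rational(1049803, 1796443)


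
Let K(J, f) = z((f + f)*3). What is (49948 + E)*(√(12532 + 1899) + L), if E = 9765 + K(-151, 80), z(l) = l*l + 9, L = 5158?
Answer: 1496449276 + 290122*√14431 ≈ 1.5313e+9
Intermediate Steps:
z(l) = 9 + l² (z(l) = l² + 9 = 9 + l²)
K(J, f) = 9 + 36*f² (K(J, f) = 9 + ((f + f)*3)² = 9 + ((2*f)*3)² = 9 + (6*f)² = 9 + 36*f²)
E = 240174 (E = 9765 + (9 + 36*80²) = 9765 + (9 + 36*6400) = 9765 + (9 + 230400) = 9765 + 230409 = 240174)
(49948 + E)*(√(12532 + 1899) + L) = (49948 + 240174)*(√(12532 + 1899) + 5158) = 290122*(√14431 + 5158) = 290122*(5158 + √14431) = 1496449276 + 290122*√14431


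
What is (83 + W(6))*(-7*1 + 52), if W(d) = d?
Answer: 4005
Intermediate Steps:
(83 + W(6))*(-7*1 + 52) = (83 + 6)*(-7*1 + 52) = 89*(-7 + 52) = 89*45 = 4005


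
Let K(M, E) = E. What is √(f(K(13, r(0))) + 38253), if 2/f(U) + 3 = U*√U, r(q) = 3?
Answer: √(38253 - 2/(3 - 3*√3)) ≈ 195.59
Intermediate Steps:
f(U) = 2/(-3 + U^(3/2)) (f(U) = 2/(-3 + U*√U) = 2/(-3 + U^(3/2)))
√(f(K(13, r(0))) + 38253) = √(2/(-3 + 3^(3/2)) + 38253) = √(2/(-3 + 3*√3) + 38253) = √(38253 + 2/(-3 + 3*√3))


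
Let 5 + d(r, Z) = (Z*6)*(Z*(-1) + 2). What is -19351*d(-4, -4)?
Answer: 2883299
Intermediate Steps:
d(r, Z) = -5 + 6*Z*(2 - Z) (d(r, Z) = -5 + (Z*6)*(Z*(-1) + 2) = -5 + (6*Z)*(-Z + 2) = -5 + (6*Z)*(2 - Z) = -5 + 6*Z*(2 - Z))
-19351*d(-4, -4) = -19351*(-5 - 6*(-4)² + 12*(-4)) = -19351*(-5 - 6*16 - 48) = -19351*(-5 - 96 - 48) = -19351*(-149) = 2883299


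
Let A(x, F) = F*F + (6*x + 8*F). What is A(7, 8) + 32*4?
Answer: 298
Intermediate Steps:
A(x, F) = F² + 6*x + 8*F (A(x, F) = F² + (6*x + 8*F) = F² + 6*x + 8*F)
A(7, 8) + 32*4 = (8² + 6*7 + 8*8) + 32*4 = (64 + 42 + 64) + 128 = 170 + 128 = 298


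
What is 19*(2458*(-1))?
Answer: -46702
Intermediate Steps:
19*(2458*(-1)) = 19*(-2458) = -46702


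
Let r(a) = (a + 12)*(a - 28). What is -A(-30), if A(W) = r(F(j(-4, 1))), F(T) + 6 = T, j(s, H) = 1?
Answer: 231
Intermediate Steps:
F(T) = -6 + T
r(a) = (-28 + a)*(12 + a) (r(a) = (12 + a)*(-28 + a) = (-28 + a)*(12 + a))
A(W) = -231 (A(W) = -336 + (-6 + 1)² - 16*(-6 + 1) = -336 + (-5)² - 16*(-5) = -336 + 25 + 80 = -231)
-A(-30) = -1*(-231) = 231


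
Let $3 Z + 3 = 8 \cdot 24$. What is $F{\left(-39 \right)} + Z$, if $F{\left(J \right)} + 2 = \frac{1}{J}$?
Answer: $\frac{2378}{39} \approx 60.974$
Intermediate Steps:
$F{\left(J \right)} = -2 + \frac{1}{J}$
$Z = 63$ ($Z = -1 + \frac{8 \cdot 24}{3} = -1 + \frac{1}{3} \cdot 192 = -1 + 64 = 63$)
$F{\left(-39 \right)} + Z = \left(-2 + \frac{1}{-39}\right) + 63 = \left(-2 - \frac{1}{39}\right) + 63 = - \frac{79}{39} + 63 = \frac{2378}{39}$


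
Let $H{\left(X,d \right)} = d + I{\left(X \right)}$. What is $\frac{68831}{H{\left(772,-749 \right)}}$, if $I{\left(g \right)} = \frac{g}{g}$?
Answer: $- \frac{68831}{748} \approx -92.02$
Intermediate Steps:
$I{\left(g \right)} = 1$
$H{\left(X,d \right)} = 1 + d$ ($H{\left(X,d \right)} = d + 1 = 1 + d$)
$\frac{68831}{H{\left(772,-749 \right)}} = \frac{68831}{1 - 749} = \frac{68831}{-748} = 68831 \left(- \frac{1}{748}\right) = - \frac{68831}{748}$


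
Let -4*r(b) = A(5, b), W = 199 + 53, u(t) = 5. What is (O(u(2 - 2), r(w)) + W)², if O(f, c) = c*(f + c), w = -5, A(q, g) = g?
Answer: 17280649/256 ≈ 67503.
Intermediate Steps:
W = 252
r(b) = -b/4
O(f, c) = c*(c + f)
(O(u(2 - 2), r(w)) + W)² = ((-¼*(-5))*(-¼*(-5) + 5) + 252)² = (5*(5/4 + 5)/4 + 252)² = ((5/4)*(25/4) + 252)² = (125/16 + 252)² = (4157/16)² = 17280649/256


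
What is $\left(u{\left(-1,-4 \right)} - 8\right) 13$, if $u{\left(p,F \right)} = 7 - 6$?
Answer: $-91$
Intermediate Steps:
$u{\left(p,F \right)} = 1$
$\left(u{\left(-1,-4 \right)} - 8\right) 13 = \left(1 - 8\right) 13 = \left(-7\right) 13 = -91$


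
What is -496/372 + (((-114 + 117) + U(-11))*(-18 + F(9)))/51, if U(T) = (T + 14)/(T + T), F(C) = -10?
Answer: -1630/561 ≈ -2.9055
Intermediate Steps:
U(T) = (14 + T)/(2*T) (U(T) = (14 + T)/((2*T)) = (14 + T)*(1/(2*T)) = (14 + T)/(2*T))
-496/372 + (((-114 + 117) + U(-11))*(-18 + F(9)))/51 = -496/372 + (((-114 + 117) + (1/2)*(14 - 11)/(-11))*(-18 - 10))/51 = -496*1/372 + ((3 + (1/2)*(-1/11)*3)*(-28))*(1/51) = -4/3 + ((3 - 3/22)*(-28))*(1/51) = -4/3 + ((63/22)*(-28))*(1/51) = -4/3 - 882/11*1/51 = -4/3 - 294/187 = -1630/561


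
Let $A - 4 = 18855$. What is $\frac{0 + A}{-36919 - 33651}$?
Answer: $- \frac{18859}{70570} \approx -0.26724$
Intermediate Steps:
$A = 18859$ ($A = 4 + 18855 = 18859$)
$\frac{0 + A}{-36919 - 33651} = \frac{0 + 18859}{-36919 - 33651} = \frac{18859}{-70570} = 18859 \left(- \frac{1}{70570}\right) = - \frac{18859}{70570}$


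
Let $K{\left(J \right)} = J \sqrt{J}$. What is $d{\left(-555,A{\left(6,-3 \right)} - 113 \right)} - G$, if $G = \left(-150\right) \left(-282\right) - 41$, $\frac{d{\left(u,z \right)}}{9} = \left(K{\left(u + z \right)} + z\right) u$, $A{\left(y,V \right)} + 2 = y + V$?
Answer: $517181 + 3331665 i \sqrt{667} \approx 5.1718 \cdot 10^{5} + 8.6045 \cdot 10^{7} i$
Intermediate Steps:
$K{\left(J \right)} = J^{\frac{3}{2}}$
$A{\left(y,V \right)} = -2 + V + y$ ($A{\left(y,V \right)} = -2 + \left(y + V\right) = -2 + \left(V + y\right) = -2 + V + y$)
$d{\left(u,z \right)} = 9 u \left(z + \left(u + z\right)^{\frac{3}{2}}\right)$ ($d{\left(u,z \right)} = 9 \left(\left(u + z\right)^{\frac{3}{2}} + z\right) u = 9 \left(z + \left(u + z\right)^{\frac{3}{2}}\right) u = 9 u \left(z + \left(u + z\right)^{\frac{3}{2}}\right)$)
$G = 42259$ ($G = 42300 - 41 = 42259$)
$d{\left(-555,A{\left(6,-3 \right)} - 113 \right)} - G = 9 \left(-555\right) \left(\left(\left(-2 - 3 + 6\right) - 113\right) + \left(-555 - 112\right)^{\frac{3}{2}}\right) - 42259 = 9 \left(-555\right) \left(\left(1 - 113\right) + \left(-555 + \left(1 - 113\right)\right)^{\frac{3}{2}}\right) - 42259 = 9 \left(-555\right) \left(-112 + \left(-555 - 112\right)^{\frac{3}{2}}\right) - 42259 = 9 \left(-555\right) \left(-112 + \left(-667\right)^{\frac{3}{2}}\right) - 42259 = 9 \left(-555\right) \left(-112 - 667 i \sqrt{667}\right) - 42259 = \left(559440 + 3331665 i \sqrt{667}\right) - 42259 = 517181 + 3331665 i \sqrt{667}$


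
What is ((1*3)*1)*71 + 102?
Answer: 315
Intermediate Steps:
((1*3)*1)*71 + 102 = (3*1)*71 + 102 = 3*71 + 102 = 213 + 102 = 315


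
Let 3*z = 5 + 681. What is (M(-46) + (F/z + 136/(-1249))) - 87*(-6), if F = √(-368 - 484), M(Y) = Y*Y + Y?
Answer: 3237272/1249 + 3*I*√213/343 ≈ 2591.9 + 0.12765*I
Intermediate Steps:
z = 686/3 (z = (5 + 681)/3 = (⅓)*686 = 686/3 ≈ 228.67)
M(Y) = Y + Y² (M(Y) = Y² + Y = Y + Y²)
F = 2*I*√213 (F = √(-852) = 2*I*√213 ≈ 29.189*I)
(M(-46) + (F/z + 136/(-1249))) - 87*(-6) = (-46*(1 - 46) + ((2*I*√213)/(686/3) + 136/(-1249))) - 87*(-6) = (-46*(-45) + ((2*I*√213)*(3/686) + 136*(-1/1249))) + 522 = (2070 + (3*I*√213/343 - 136/1249)) + 522 = (2070 + (-136/1249 + 3*I*√213/343)) + 522 = (2585294/1249 + 3*I*√213/343) + 522 = 3237272/1249 + 3*I*√213/343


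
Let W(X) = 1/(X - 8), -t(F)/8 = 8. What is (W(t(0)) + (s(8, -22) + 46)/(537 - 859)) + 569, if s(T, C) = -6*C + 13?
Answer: 6588811/11592 ≈ 568.39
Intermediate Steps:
t(F) = -64 (t(F) = -8*8 = -64)
s(T, C) = 13 - 6*C
W(X) = 1/(-8 + X)
(W(t(0)) + (s(8, -22) + 46)/(537 - 859)) + 569 = (1/(-8 - 64) + ((13 - 6*(-22)) + 46)/(537 - 859)) + 569 = (1/(-72) + ((13 + 132) + 46)/(-322)) + 569 = (-1/72 + (145 + 46)*(-1/322)) + 569 = (-1/72 + 191*(-1/322)) + 569 = (-1/72 - 191/322) + 569 = -7037/11592 + 569 = 6588811/11592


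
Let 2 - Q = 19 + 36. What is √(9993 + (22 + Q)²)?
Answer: √10954 ≈ 104.66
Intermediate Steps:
Q = -53 (Q = 2 - (19 + 36) = 2 - 1*55 = 2 - 55 = -53)
√(9993 + (22 + Q)²) = √(9993 + (22 - 53)²) = √(9993 + (-31)²) = √(9993 + 961) = √10954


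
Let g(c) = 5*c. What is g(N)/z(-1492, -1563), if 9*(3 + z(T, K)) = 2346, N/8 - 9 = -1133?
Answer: -134880/773 ≈ -174.49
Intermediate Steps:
N = -8992 (N = 72 + 8*(-1133) = 72 - 9064 = -8992)
z(T, K) = 773/3 (z(T, K) = -3 + (⅑)*2346 = -3 + 782/3 = 773/3)
g(N)/z(-1492, -1563) = (5*(-8992))/(773/3) = -44960*3/773 = -134880/773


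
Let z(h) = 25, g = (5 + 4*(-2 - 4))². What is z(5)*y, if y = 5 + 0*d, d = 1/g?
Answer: 125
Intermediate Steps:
g = 361 (g = (5 + 4*(-6))² = (5 - 24)² = (-19)² = 361)
d = 1/361 ≈ 0.0027701
y = 5 (y = 5 + 0*(1/361) = 5 + 0 = 5)
z(5)*y = 25*5 = 125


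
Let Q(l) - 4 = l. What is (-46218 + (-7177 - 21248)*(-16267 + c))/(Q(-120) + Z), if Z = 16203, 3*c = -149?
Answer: 463755032/16087 ≈ 28828.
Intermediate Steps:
c = -149/3 (c = (⅓)*(-149) = -149/3 ≈ -49.667)
Q(l) = 4 + l
(-46218 + (-7177 - 21248)*(-16267 + c))/(Q(-120) + Z) = (-46218 + (-7177 - 21248)*(-16267 - 149/3))/((4 - 120) + 16203) = (-46218 - 28425*(-48950/3))/(-116 + 16203) = (-46218 + 463801250)/16087 = 463755032*(1/16087) = 463755032/16087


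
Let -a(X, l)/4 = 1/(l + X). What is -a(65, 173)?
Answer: 2/119 ≈ 0.016807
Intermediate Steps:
a(X, l) = -4/(X + l) (a(X, l) = -4/(l + X) = -4/(X + l))
-a(65, 173) = -(-4)/(65 + 173) = -(-4)/238 = -1*(-2/119) = 2/119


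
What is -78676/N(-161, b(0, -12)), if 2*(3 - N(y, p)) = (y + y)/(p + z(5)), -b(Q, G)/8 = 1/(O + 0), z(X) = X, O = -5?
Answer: -649077/226 ≈ -2872.0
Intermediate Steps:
b(Q, G) = 8/5 (b(Q, G) = -8/(-5 + 0) = -8/(-5) = -8*(-⅕) = 8/5)
N(y, p) = 3 - y/(5 + p) (N(y, p) = 3 - (y + y)/(2*(p + 5)) = 3 - 2*y/(2*(5 + p)) = 3 - y/(5 + p))
-78676/N(-161, b(0, -12)) = -78676*(5 + 8/5)/(15 - 1*(-161) + 3*(8/5)) = -78676*33/(5*(15 + 161 + 24/5)) = -78676/((5/33)*(904/5)) = -78676/904/33 = -78676*33/904 = -649077/226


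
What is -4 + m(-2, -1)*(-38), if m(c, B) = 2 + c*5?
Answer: 300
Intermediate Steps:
m(c, B) = 2 + 5*c
-4 + m(-2, -1)*(-38) = -4 + (2 + 5*(-2))*(-38) = -4 + (2 - 10)*(-38) = -4 - 8*(-38) = -4 + 304 = 300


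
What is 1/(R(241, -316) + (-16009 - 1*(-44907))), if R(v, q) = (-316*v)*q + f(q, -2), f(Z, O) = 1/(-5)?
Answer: 5/120470969 ≈ 4.1504e-8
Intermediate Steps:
f(Z, O) = -1/5
R(v, q) = -1/5 - 316*q*v (R(v, q) = (-316*v)*q - 1/5 = -316*q*v - 1/5 = -1/5 - 316*q*v)
1/(R(241, -316) + (-16009 - 1*(-44907))) = 1/((-1/5 - 316*(-316)*241) + (-16009 - 1*(-44907))) = 1/((-1/5 + 24065296) + (-16009 + 44907)) = 1/(120326479/5 + 28898) = 1/(120470969/5) = 5/120470969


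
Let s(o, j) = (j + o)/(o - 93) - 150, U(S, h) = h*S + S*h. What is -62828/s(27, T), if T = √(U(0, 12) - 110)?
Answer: 41163774696/98545439 - 4146648*I*√110/98545439 ≈ 417.71 - 0.44132*I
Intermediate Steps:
U(S, h) = 2*S*h (U(S, h) = S*h + S*h = 2*S*h)
T = I*√110 (T = √(2*0*12 - 110) = √(0 - 110) = √(-110) = I*√110 ≈ 10.488*I)
s(o, j) = -150 + (j + o)/(-93 + o) (s(o, j) = (j + o)/(-93 + o) - 150 = -150 + (j + o)/(-93 + o))
-62828/s(27, T) = -62828*(-93 + 27)/(13950 + I*√110 - 149*27) = -62828*(-66/(13950 + I*√110 - 4023)) = -62828*(-66/(9927 + I*√110)) = -62828/(-3309/22 - I*√110/66)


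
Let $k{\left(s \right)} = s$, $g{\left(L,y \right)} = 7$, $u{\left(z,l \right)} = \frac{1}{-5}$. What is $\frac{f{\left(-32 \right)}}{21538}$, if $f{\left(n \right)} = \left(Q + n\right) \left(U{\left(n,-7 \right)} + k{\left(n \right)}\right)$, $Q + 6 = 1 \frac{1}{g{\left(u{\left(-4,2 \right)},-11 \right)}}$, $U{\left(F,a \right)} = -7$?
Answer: $\frac{10335}{150766} \approx 0.06855$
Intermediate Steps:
$u{\left(z,l \right)} = - \frac{1}{5}$
$Q = - \frac{41}{7}$ ($Q = -6 + 1 \cdot \frac{1}{7} = -6 + \frac{1}{7} = - \frac{41}{7} \approx -5.8571$)
$f{\left(n \right)} = \left(-7 + n\right) \left(- \frac{41}{7} + n\right)$ ($f{\left(n \right)} = \left(- \frac{41}{7} + n\right) \left(-7 + n\right) = \left(-7 + n\right) \left(- \frac{41}{7} + n\right)$)
$\frac{f{\left(-32 \right)}}{21538} = \frac{41 + \left(-32\right)^{2} - - \frac{2880}{7}}{21538} = \left(41 + 1024 + \frac{2880}{7}\right) \frac{1}{21538} = \frac{10335}{7} \cdot \frac{1}{21538} = \frac{10335}{150766}$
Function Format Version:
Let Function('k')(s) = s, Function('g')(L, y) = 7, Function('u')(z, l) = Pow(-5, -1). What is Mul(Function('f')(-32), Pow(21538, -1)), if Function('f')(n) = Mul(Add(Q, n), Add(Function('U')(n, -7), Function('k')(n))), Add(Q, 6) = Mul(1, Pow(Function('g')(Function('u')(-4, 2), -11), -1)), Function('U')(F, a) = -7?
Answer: Rational(10335, 150766) ≈ 0.068550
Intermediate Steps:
Function('u')(z, l) = Rational(-1, 5)
Q = Rational(-41, 7) (Q = Add(-6, Mul(1, Pow(7, -1))) = Add(-6, Mul(1, Rational(1, 7))) = Add(-6, Rational(1, 7)) = Rational(-41, 7) ≈ -5.8571)
Function('f')(n) = Mul(Add(-7, n), Add(Rational(-41, 7), n)) (Function('f')(n) = Mul(Add(Rational(-41, 7), n), Add(-7, n)) = Mul(Add(-7, n), Add(Rational(-41, 7), n)))
Mul(Function('f')(-32), Pow(21538, -1)) = Mul(Add(41, Pow(-32, 2), Mul(Rational(-90, 7), -32)), Pow(21538, -1)) = Mul(Add(41, 1024, Rational(2880, 7)), Rational(1, 21538)) = Mul(Rational(10335, 7), Rational(1, 21538)) = Rational(10335, 150766)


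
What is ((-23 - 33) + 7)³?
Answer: -117649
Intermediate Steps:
((-23 - 33) + 7)³ = (-56 + 7)³ = (-49)³ = -117649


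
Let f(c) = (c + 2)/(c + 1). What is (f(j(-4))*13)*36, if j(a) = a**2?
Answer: 8424/17 ≈ 495.53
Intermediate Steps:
f(c) = (2 + c)/(1 + c)
(f(j(-4))*13)*36 = (((2 + (-4)**2)/(1 + (-4)**2))*13)*36 = (((2 + 16)/(1 + 16))*13)*36 = ((18/17)*13)*36 = (234/17)*36 = 8424/17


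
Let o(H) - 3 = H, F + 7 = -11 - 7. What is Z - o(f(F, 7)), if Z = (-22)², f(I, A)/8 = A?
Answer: 425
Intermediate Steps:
F = -25 (F = -7 + (-11 - 7) = -7 - 18 = -25)
f(I, A) = 8*A
o(H) = 3 + H
Z = 484
Z - o(f(F, 7)) = 484 - (3 + 8*7) = 484 - (3 + 56) = 484 - 1*59 = 484 - 59 = 425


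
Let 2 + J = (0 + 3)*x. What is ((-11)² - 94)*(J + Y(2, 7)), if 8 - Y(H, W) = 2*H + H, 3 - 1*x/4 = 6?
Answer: -972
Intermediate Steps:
x = -12 (x = 12 - 4*6 = 12 - 24 = -12)
Y(H, W) = 8 - 3*H (Y(H, W) = 8 - (2*H + H) = 8 - 3*H)
J = -38 (J = -2 + (0 + 3)*(-12) = -2 + 3*(-12) = -2 - 36 = -38)
((-11)² - 94)*(J + Y(2, 7)) = ((-11)² - 94)*(-38 + (8 - 3*2)) = (121 - 94)*(-38 + (8 - 6)) = 27*(-38 + 2) = 27*(-36) = -972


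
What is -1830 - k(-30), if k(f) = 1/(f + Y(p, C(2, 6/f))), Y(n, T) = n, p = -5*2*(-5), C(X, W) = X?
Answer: -36601/20 ≈ -1830.1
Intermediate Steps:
p = 50 (p = -10*(-5) = 50)
k(f) = 1/(50 + f) (k(f) = 1/(f + 50) = 1/(50 + f))
-1830 - k(-30) = -1830 - 1/(50 - 30) = -1830 - 1/20 = -36601/20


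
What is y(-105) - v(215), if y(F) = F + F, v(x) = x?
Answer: -425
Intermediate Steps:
y(F) = 2*F
y(-105) - v(215) = 2*(-105) - 1*215 = -210 - 215 = -425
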